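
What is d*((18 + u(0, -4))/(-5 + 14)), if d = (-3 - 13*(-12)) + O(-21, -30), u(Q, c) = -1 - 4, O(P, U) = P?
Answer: 572/3 ≈ 190.67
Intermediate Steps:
u(Q, c) = -5
d = 132 (d = (-3 - 13*(-12)) - 21 = (-3 + 156) - 21 = 153 - 21 = 132)
d*((18 + u(0, -4))/(-5 + 14)) = 132*((18 - 5)/(-5 + 14)) = 132*(13/9) = 572/3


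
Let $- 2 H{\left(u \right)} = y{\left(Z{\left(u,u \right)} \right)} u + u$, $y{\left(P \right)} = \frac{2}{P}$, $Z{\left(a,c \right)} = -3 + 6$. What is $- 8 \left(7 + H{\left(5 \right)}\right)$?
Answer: $- \frac{68}{3} \approx -22.667$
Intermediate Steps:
$Z{\left(a,c \right)} = 3$
$H{\left(u \right)} = - \frac{5 u}{6}$ ($H{\left(u \right)} = - \frac{\frac{2}{3} u + u}{2} = - \frac{2 \cdot \frac{1}{3} u + u}{2} = - \frac{\frac{2 u}{3} + u}{2} = - \frac{\frac{5}{3} u}{2} = - \frac{5 u}{6}$)
$- 8 \left(7 + H{\left(5 \right)}\right) = - 8 \left(7 - \frac{25}{6}\right) = \left(-8\right) \frac{17}{6} = - \frac{68}{3}$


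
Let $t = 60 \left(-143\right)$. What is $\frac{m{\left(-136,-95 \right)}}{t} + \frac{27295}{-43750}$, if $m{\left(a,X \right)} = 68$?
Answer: $- \frac{2371661}{3753750} \approx -0.63181$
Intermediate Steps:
$t = -8580$
$\frac{m{\left(-136,-95 \right)}}{t} + \frac{27295}{-43750} = \frac{68}{-8580} + \frac{27295}{-43750} = 68 \left(- \frac{1}{8580}\right) + 27295 \left(- \frac{1}{43750}\right) = - \frac{17}{2145} - \frac{5459}{8750} = - \frac{2371661}{3753750}$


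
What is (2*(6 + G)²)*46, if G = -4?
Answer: 368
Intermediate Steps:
(2*(6 + G)²)*46 = (2*(6 - 4)²)*46 = (2*2²)*46 = (2*4)*46 = 8*46 = 368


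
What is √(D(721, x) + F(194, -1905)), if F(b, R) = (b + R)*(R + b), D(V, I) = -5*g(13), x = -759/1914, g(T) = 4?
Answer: √2927501 ≈ 1711.0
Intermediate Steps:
x = -23/58 (x = -759*1/1914 = -23/58 ≈ -0.39655)
D(V, I) = -20 (D(V, I) = -5*4 = -20)
F(b, R) = (R + b)² (F(b, R) = (R + b)*(R + b) = (R + b)²)
√(D(721, x) + F(194, -1905)) = √(-20 + (-1905 + 194)²) = √(-20 + (-1711)²) = √(-20 + 2927521) = √2927501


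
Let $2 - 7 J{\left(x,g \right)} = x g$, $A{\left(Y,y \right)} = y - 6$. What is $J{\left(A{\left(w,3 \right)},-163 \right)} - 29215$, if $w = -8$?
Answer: $- \frac{204992}{7} \approx -29285.0$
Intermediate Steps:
$A{\left(Y,y \right)} = -6 + y$
$J{\left(x,g \right)} = \frac{2}{7} - \frac{g x}{7}$ ($J{\left(x,g \right)} = \frac{2}{7} - \frac{x g}{7} = \frac{2}{7} - \frac{g x}{7}$)
$J{\left(A{\left(w,3 \right)},-163 \right)} - 29215 = \left(\frac{2}{7} - - \frac{163 \left(-6 + 3\right)}{7}\right) - 29215 = \left(\frac{2}{7} - \left(- \frac{163}{7}\right) \left(-3\right)\right) - 29215 = \left(\frac{2}{7} - \frac{489}{7}\right) - 29215 = - \frac{487}{7} - 29215 = - \frac{204992}{7}$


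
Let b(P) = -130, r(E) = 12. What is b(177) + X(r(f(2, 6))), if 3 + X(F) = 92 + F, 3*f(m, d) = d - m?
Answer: -29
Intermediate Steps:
f(m, d) = -m/3 + d/3 (f(m, d) = (d - m)/3 = -m/3 + d/3)
X(F) = 89 + F (X(F) = -3 + (92 + F) = 89 + F)
b(177) + X(r(f(2, 6))) = -130 + (89 + 12) = -130 + 101 = -29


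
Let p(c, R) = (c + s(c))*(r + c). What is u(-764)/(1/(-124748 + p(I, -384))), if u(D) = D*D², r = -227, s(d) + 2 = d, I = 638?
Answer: -177871797394304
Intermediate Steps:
s(d) = -2 + d
u(D) = D³
p(c, R) = (-227 + c)*(-2 + 2*c) (p(c, R) = (c + (-2 + c))*(-227 + c) = (-2 + 2*c)*(-227 + c) = (-227 + c)*(-2 + 2*c))
u(-764)/(1/(-124748 + p(I, -384))) = (-764)³/(1/(-124748 + (454 - 456*638 + 2*638²))) = -445943744/(1/(-124748 + (454 - 290928 + 2*407044))) = -445943744/(1/(-124748 + (454 - 290928 + 814088))) = -445943744/(1/(-124748 + 523614)) = -445943744/(1/398866) = -445943744/1/398866 = -445943744*398866 = -177871797394304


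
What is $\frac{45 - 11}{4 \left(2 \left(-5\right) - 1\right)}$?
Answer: $- \frac{17}{22} \approx -0.77273$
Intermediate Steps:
$\frac{45 - 11}{4 \left(2 \left(-5\right) - 1\right)} = \frac{34}{4 \left(-10 + \left(-4 + 3\right)\right)} = \frac{34}{4 \left(-10 - 1\right)} = \frac{34}{4 \left(-11\right)} = \frac{34}{-44} = 34 \left(- \frac{1}{44}\right) = - \frac{17}{22}$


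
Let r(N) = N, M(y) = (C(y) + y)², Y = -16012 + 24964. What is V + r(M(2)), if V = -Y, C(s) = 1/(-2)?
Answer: -35799/4 ≈ -8949.8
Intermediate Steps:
C(s) = -½
Y = 8952
M(y) = (-½ + y)²
V = -8952 (V = -1*8952 = -8952)
V + r(M(2)) = -8952 + (-1 + 2*2)²/4 = -8952 + (-1 + 4)²/4 = -8952 + (¼)*3² = -8952 + (¼)*9 = -8952 + 9/4 = -35799/4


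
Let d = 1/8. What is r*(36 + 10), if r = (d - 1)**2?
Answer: 1127/32 ≈ 35.219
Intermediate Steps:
d = 1/8 ≈ 0.12500
r = 49/64 (r = (1/8 - 1)**2 = (-7/8)**2 = 49/64 ≈ 0.76563)
r*(36 + 10) = 49*(36 + 10)/64 = (49/64)*46 = 1127/32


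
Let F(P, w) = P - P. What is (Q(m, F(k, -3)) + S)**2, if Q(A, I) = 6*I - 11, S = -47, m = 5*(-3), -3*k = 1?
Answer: 3364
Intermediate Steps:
k = -1/3 (k = -1/3*1 = -1/3 ≈ -0.33333)
F(P, w) = 0
m = -15
Q(A, I) = -11 + 6*I
(Q(m, F(k, -3)) + S)**2 = ((-11 + 6*0) - 47)**2 = ((-11 + 0) - 47)**2 = (-11 - 47)**2 = (-58)**2 = 3364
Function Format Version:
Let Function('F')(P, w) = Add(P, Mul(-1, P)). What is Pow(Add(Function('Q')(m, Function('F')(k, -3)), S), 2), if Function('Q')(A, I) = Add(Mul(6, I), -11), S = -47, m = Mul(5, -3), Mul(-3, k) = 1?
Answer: 3364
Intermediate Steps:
k = Rational(-1, 3) (k = Mul(Rational(-1, 3), 1) = Rational(-1, 3) ≈ -0.33333)
Function('F')(P, w) = 0
m = -15
Function('Q')(A, I) = Add(-11, Mul(6, I))
Pow(Add(Function('Q')(m, Function('F')(k, -3)), S), 2) = Pow(Add(Add(-11, Mul(6, 0)), -47), 2) = Pow(Add(Add(-11, 0), -47), 2) = Pow(Add(-11, -47), 2) = Pow(-58, 2) = 3364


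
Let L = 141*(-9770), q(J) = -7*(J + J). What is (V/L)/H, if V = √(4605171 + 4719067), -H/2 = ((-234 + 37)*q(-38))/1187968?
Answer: -74248*√9324238/18046855785 ≈ -0.012563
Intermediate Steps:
q(J) = -14*J
L = -1377570
H = 26201/148496 (H = -2*(-234 + 37)*(-14*(-38))/1187968 = -2*(-197*532)/1187968 = -(-209608)/1187968 = -2*(-26201/296992) = 26201/148496 ≈ 0.17644)
V = √9324238 ≈ 3053.6
(V/L)/H = (√9324238/(-1377570))/(26201/148496) = (√9324238*(-1/1377570))*(148496/26201) = -√9324238/1377570*(148496/26201) = -74248*√9324238/18046855785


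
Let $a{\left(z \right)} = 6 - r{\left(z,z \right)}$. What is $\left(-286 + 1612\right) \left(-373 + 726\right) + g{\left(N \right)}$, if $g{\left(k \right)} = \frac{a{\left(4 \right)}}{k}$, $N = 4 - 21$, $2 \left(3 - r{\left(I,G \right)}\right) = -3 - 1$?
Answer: $\frac{7957325}{17} \approx 4.6808 \cdot 10^{5}$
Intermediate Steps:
$r{\left(I,G \right)} = 5$ ($r{\left(I,G \right)} = 3 - \frac{-3 - 1}{2} = 3 - -2 = 3 + 2 = 5$)
$a{\left(z \right)} = 1$ ($a{\left(z \right)} = 6 - 5 = 1$)
$N = -17$ ($N = 4 - 21 = -17$)
$g{\left(k \right)} = \frac{1}{k}$ ($g{\left(k \right)} = 1 \frac{1}{k} = \frac{1}{k}$)
$\left(-286 + 1612\right) \left(-373 + 726\right) + g{\left(N \right)} = \left(-286 + 1612\right) \left(-373 + 726\right) + \frac{1}{-17} = 1326 \cdot 353 - \frac{1}{17} = 468078 - \frac{1}{17} = \frac{7957325}{17}$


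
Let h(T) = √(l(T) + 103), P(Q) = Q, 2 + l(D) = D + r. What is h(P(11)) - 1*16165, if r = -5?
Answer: -16165 + √107 ≈ -16155.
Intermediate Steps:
l(D) = -7 + D (l(D) = -2 + (D - 5) = -2 + (-5 + D) = -7 + D)
h(T) = √(96 + T) (h(T) = √((-7 + T) + 103) = √(96 + T))
h(P(11)) - 1*16165 = √(96 + 11) - 1*16165 = √107 - 16165 = -16165 + √107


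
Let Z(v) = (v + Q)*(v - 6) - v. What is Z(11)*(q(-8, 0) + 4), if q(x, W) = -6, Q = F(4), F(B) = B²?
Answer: -248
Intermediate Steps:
Q = 16 (Q = 4² = 16)
Z(v) = -v + (-6 + v)*(16 + v) (Z(v) = (v + 16)*(v - 6) - v = (16 + v)*(-6 + v) - v = (-6 + v)*(16 + v) - v = -v + (-6 + v)*(16 + v))
Z(11)*(q(-8, 0) + 4) = (-96 + 11² + 9*11)*(-6 + 4) = (-96 + 121 + 99)*(-2) = 124*(-2) = -248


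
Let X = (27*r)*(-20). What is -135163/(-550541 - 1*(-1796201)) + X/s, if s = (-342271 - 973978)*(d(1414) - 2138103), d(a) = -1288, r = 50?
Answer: -380615157637375517/3507742765161431940 ≈ -0.10851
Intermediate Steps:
s = 2815971264359 (s = (-342271 - 973978)*(-1288 - 2138103) = -1316249*(-2139391) = 2815971264359)
X = -27000 (X = (27*50)*(-20) = 1350*(-20) = -27000)
-135163/(-550541 - 1*(-1796201)) + X/s = -135163/(-550541 - 1*(-1796201)) - 27000/2815971264359 = -135163/(-550541 + 1796201) - 27000*1/2815971264359 = -135163/1245660 - 27000/2815971264359 = -380615157637375517/3507742765161431940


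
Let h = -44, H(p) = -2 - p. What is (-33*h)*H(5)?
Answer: -10164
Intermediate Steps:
(-33*h)*H(5) = (-33*(-44))*(-2 - 1*5) = 1452*(-2 - 5) = 1452*(-7) = -10164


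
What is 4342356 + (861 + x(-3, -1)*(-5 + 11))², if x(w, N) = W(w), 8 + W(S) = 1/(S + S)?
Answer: 5001700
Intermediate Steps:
W(S) = -8 + 1/(2*S) (W(S) = -8 + 1/(S + S) = -8 + 1/(2*S))
x(w, N) = -8 + 1/(2*w)
4342356 + (861 + x(-3, -1)*(-5 + 11))² = 4342356 + (861 + (-8 + (½)/(-3))*(-5 + 11))² = 4342356 + (861 + (-8 + (½)*(-⅓))*6)² = 4342356 + (861 + (-8 - ⅙)*6)² = 4342356 + (861 - 49/6*6)² = 4342356 + (861 - 49)² = 4342356 + 812² = 4342356 + 659344 = 5001700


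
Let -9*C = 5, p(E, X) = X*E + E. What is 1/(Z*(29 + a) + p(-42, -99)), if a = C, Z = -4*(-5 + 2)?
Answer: 3/13372 ≈ 0.00022435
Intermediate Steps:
p(E, X) = E + E*X (p(E, X) = E*X + E = E + E*X)
C = -5/9 (C = -⅑*5 = -5/9 ≈ -0.55556)
Z = 12 (Z = -4*(-3) = 12)
a = -5/9 ≈ -0.55556
1/(Z*(29 + a) + p(-42, -99)) = 1/(12*(29 - 5/9) - 42*(1 - 99)) = 1/(12*(256/9) - 42*(-98)) = 1/(1024/3 + 4116) = 1/(13372/3) = 3/13372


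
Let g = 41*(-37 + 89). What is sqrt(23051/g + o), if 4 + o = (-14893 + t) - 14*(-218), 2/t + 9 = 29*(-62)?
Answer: I*sqrt(259825946458013)/148174 ≈ 108.79*I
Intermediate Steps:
t = -2/1807 (t = 2/(-9 + 29*(-62)) = 2/(-9 - 1798) = 2/(-1807) = 2*(-1/1807) = -2/1807 ≈ -0.0011068)
g = 2132 (g = 41*52 = 2132)
o = -21403917/1807 (o = -4 + ((-14893 - 2/1807) - 14*(-218)) = -4 + (-26911653/1807 + 3052) = -4 - 21396689/1807 = -21403917/1807 ≈ -11845.)
sqrt(23051/g + o) = sqrt(23051/2132 - 21403917/1807) = sqrt(-3507038299/296348) = I*sqrt(259825946458013)/148174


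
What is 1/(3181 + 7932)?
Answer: 1/11113 ≈ 8.9985e-5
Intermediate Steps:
1/(3181 + 7932) = 1/11113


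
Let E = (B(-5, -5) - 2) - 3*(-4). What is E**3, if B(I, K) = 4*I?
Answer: -1000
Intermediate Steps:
E = -10 (E = (4*(-5) - 2) - 3*(-4) = (-20 - 2) + 12 = -22 + 12 = -10)
E**3 = (-10)**3 = -1000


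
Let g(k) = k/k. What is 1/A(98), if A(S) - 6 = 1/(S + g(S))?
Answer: 99/595 ≈ 0.16639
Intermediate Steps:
g(k) = 1
A(S) = 6 + 1/(1 + S) (A(S) = 6 + 1/(S + 1) = 6 + 1/(1 + S))
1/A(98) = 1/((7 + 6*98)/(1 + 98)) = 1/((7 + 588)/99) = 1/((1/99)*595) = 1/(595/99) = 99/595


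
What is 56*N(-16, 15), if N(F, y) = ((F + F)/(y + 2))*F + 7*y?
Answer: 128632/17 ≈ 7566.6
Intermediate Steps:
N(F, y) = 7*y + 2*F²/(2 + y) (N(F, y) = ((2*F)/(2 + y))*F + 7*y = (2*F/(2 + y))*F + 7*y = 2*F²/(2 + y) + 7*y = 7*y + 2*F²/(2 + y))
56*N(-16, 15) = 56*((2*(-16)² + 7*15² + 14*15)/(2 + 15)) = 56*((2*256 + 7*225 + 210)/17) = 56*((512 + 1575 + 210)/17) = 56*((1/17)*2297) = 56*(2297/17) = 128632/17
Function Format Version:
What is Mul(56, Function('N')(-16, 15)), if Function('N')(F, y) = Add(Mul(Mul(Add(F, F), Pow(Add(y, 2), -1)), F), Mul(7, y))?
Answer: Rational(128632, 17) ≈ 7566.6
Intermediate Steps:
Function('N')(F, y) = Add(Mul(7, y), Mul(2, Pow(F, 2), Pow(Add(2, y), -1))) (Function('N')(F, y) = Add(Mul(Mul(Mul(2, F), Pow(Add(2, y), -1)), F), Mul(7, y)) = Add(Mul(Mul(2, F, Pow(Add(2, y), -1)), F), Mul(7, y)) = Add(Mul(2, Pow(F, 2), Pow(Add(2, y), -1)), Mul(7, y)) = Add(Mul(7, y), Mul(2, Pow(F, 2), Pow(Add(2, y), -1))))
Mul(56, Function('N')(-16, 15)) = Mul(56, Mul(Pow(Add(2, 15), -1), Add(Mul(2, Pow(-16, 2)), Mul(7, Pow(15, 2)), Mul(14, 15)))) = Mul(56, Mul(Pow(17, -1), Add(Mul(2, 256), Mul(7, 225), 210))) = Mul(56, Mul(Rational(1, 17), Add(512, 1575, 210))) = Mul(56, Mul(Rational(1, 17), 2297)) = Mul(56, Rational(2297, 17)) = Rational(128632, 17)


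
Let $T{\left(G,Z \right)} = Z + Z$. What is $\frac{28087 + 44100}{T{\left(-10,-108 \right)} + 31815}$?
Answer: $\frac{72187}{31599} \approx 2.2845$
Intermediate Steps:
$T{\left(G,Z \right)} = 2 Z$
$\frac{28087 + 44100}{T{\left(-10,-108 \right)} + 31815} = \frac{28087 + 44100}{2 \left(-108\right) + 31815} = \frac{72187}{-216 + 31815} = \frac{72187}{31599}$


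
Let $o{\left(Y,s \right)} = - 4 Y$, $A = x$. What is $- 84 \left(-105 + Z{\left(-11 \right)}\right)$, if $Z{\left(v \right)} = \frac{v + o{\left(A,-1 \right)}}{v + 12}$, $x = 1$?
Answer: $10080$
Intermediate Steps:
$A = 1$
$Z{\left(v \right)} = \frac{-4 + v}{12 + v}$ ($Z{\left(v \right)} = \frac{v - 4}{v + 12} = \frac{v - 4}{12 + v} = \frac{-4 + v}{12 + v}$)
$- 84 \left(-105 + Z{\left(-11 \right)}\right) = - 84 \left(-105 + \frac{-4 - 11}{12 - 11}\right) = - 84 \left(-105 + 1^{-1} \left(-15\right)\right) = - 84 \left(-105 + 1 \left(-15\right)\right) = - 84 \left(-105 - 15\right) = \left(-84\right) \left(-120\right) = 10080$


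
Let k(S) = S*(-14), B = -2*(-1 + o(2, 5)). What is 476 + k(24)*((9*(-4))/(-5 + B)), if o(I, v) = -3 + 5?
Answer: -1252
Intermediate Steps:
o(I, v) = 2
B = -2 (B = -2*(-1 + 2) = -2*1 = -2)
k(S) = -14*S
476 + k(24)*((9*(-4))/(-5 + B)) = 476 + (-14*24)*((9*(-4))/(-5 - 2)) = 476 - (-12096)/(-7) = 476 - (-12096)*(-1)/7 = 476 - 336*36/7 = 476 - 1728 = -1252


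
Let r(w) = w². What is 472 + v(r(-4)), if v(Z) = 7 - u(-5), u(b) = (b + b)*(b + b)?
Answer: 379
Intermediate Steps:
u(b) = 4*b² (u(b) = (2*b)*(2*b) = 4*b²)
v(Z) = -93 (v(Z) = 7 - 4*(-5)² = 7 - 4*25 = 7 - 1*100 = 7 - 100 = -93)
472 + v(r(-4)) = 472 - 93 = 379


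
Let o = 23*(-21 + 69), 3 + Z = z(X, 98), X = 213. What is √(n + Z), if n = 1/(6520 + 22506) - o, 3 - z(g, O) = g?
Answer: I*√1109583897266/29026 ≈ 36.29*I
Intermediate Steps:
z(g, O) = 3 - g
Z = -213 (Z = -3 + (3 - 1*213) = -3 + (3 - 213) = -3 - 210 = -213)
o = 1104 (o = 23*48 = 1104)
n = -32044703/29026 (n = 1/(6520 + 22506) - 1*1104 = 1/29026 - 1104 = -32044703/29026 ≈ -1104.0)
√(n + Z) = √(-32044703/29026 - 213) = √(-38227241/29026) = I*√1109583897266/29026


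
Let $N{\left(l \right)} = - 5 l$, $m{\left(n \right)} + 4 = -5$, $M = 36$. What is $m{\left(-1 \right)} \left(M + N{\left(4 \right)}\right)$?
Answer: $-144$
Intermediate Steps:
$m{\left(n \right)} = -9$ ($m{\left(n \right)} = -4 - 5 = -9$)
$m{\left(-1 \right)} \left(M + N{\left(4 \right)}\right) = - 9 \left(36 - 20\right) = \left(-9\right) 16 = -144$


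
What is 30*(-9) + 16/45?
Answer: -12134/45 ≈ -269.64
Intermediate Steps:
30*(-9) + 16/45 = -270 + 16*(1/45) = -270 + 16/45 = -12134/45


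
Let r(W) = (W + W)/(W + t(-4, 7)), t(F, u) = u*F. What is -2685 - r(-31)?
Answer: -158477/59 ≈ -2686.1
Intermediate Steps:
t(F, u) = F*u
r(W) = 2*W/(-28 + W) (r(W) = (W + W)/(W - 4*7) = (2*W)/(W - 28) = (2*W)/(-28 + W) = 2*W/(-28 + W))
-2685 - r(-31) = -2685 - 2*(-31)/(-28 - 31) = -2685 - 2*(-31)/(-59) = -2685 - 2*(-31)*(-1)/59 = -2685 - 1*62/59 = -2685 - 62/59 = -158477/59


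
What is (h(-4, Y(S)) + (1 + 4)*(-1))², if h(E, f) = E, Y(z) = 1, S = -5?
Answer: 81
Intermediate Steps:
(h(-4, Y(S)) + (1 + 4)*(-1))² = (-4 + (1 + 4)*(-1))² = (-4 + 5*(-1))² = (-4 - 5)² = (-9)² = 81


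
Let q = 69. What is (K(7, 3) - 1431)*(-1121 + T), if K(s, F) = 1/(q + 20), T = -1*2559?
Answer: 468677440/89 ≈ 5.2660e+6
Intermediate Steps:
T = -2559
K(s, F) = 1/89 (K(s, F) = 1/(69 + 20) = 1/89)
(K(7, 3) - 1431)*(-1121 + T) = (1/89 - 1431)*(-1121 - 2559) = -127358/89*(-3680) = 468677440/89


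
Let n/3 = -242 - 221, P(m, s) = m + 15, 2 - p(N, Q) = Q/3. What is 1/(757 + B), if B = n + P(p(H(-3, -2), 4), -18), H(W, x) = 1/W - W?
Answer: -3/1849 ≈ -0.0016225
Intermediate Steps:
p(N, Q) = 2 - Q/3
P(m, s) = 15 + m
n = -1389 (n = 3*(-242 - 221) = 3*(-463) = -1389)
B = -4120/3 (B = -1389 + (15 + (2 - ⅓*4)) = -1389 + (15 + (2 - 4/3)) = -1389 + (15 + ⅔) = -1389 + 47/3 = -4120/3 ≈ -1373.3)
1/(757 + B) = 1/(757 - 4120/3) = 1/(-1849/3) = -3/1849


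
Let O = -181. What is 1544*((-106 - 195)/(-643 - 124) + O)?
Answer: -213884144/767 ≈ -2.7886e+5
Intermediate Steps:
1544*((-106 - 195)/(-643 - 124) + O) = 1544*((-106 - 195)/(-643 - 124) - 181) = 1544*(-301/(-767) - 181) = 1544*(-301*(-1/767) - 181) = 1544*(301/767 - 181) = 1544*(-138526/767) = -213884144/767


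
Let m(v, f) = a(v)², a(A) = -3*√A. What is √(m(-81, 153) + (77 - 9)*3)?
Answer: 5*I*√21 ≈ 22.913*I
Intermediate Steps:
m(v, f) = 9*v (m(v, f) = (-3*√v)² = 9*v)
√(m(-81, 153) + (77 - 9)*3) = √(9*(-81) + (77 - 9)*3) = √(-729 + 68*3) = √(-729 + 204) = √(-525) = 5*I*√21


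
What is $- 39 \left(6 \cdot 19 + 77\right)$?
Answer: $-7449$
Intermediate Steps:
$- 39 \left(6 \cdot 19 + 77\right) = - 39 \left(114 + 77\right) = \left(-39\right) 191 = -7449$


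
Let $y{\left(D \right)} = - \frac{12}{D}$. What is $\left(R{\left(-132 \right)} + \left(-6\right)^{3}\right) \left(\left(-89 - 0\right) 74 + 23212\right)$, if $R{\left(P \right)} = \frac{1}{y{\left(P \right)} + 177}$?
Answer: $- \frac{3497752941}{974} \approx -3.5911 \cdot 10^{6}$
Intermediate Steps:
$R{\left(P \right)} = \frac{1}{177 - \frac{12}{P}}$ ($R{\left(P \right)} = \frac{1}{- \frac{12}{P} + 177} = \frac{1}{177 - \frac{12}{P}}$)
$\left(R{\left(-132 \right)} + \left(-6\right)^{3}\right) \left(\left(-89 - 0\right) 74 + 23212\right) = \left(\frac{1}{3} \left(-132\right) \frac{1}{-4 + 59 \left(-132\right)} + \left(-6\right)^{3}\right) \left(\left(-89 - 0\right) 74 + 23212\right) = \left(\frac{1}{3} \left(-132\right) \frac{1}{-4 - 7788} - 216\right) \left(\left(-89 + 0\right) 74 + 23212\right) = \left(\frac{1}{3} \left(-132\right) \frac{1}{-7792} - 216\right) \left(\left(-89\right) 74 + 23212\right) = \left(\frac{1}{3} \left(-132\right) \left(- \frac{1}{7792}\right) - 216\right) \left(-6586 + 23212\right) = \left(\frac{11}{1948} - 216\right) 16626 = \left(- \frac{420757}{1948}\right) 16626 = - \frac{3497752941}{974}$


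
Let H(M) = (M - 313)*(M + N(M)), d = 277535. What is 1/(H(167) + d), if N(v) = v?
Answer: 1/228771 ≈ 4.3712e-6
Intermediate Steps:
H(M) = 2*M*(-313 + M) (H(M) = (M - 313)*(M + M) = (-313 + M)*(2*M) = 2*M*(-313 + M))
1/(H(167) + d) = 1/(2*167*(-313 + 167) + 277535) = 1/(2*167*(-146) + 277535) = 1/(-48764 + 277535) = 1/228771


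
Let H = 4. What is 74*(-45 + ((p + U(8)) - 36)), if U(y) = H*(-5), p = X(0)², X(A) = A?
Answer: -7474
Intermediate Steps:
p = 0 (p = 0² = 0)
U(y) = -20 (U(y) = 4*(-5) = -20)
74*(-45 + ((p + U(8)) - 36)) = 74*(-45 + ((0 - 20) - 36)) = 74*(-45 + (-20 - 36)) = 74*(-45 - 56) = 74*(-101) = -7474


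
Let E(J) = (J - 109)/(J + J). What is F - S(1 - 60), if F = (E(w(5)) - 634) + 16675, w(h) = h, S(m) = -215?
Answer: 81228/5 ≈ 16246.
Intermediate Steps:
E(J) = (-109 + J)/(2*J) (E(J) = (-109 + J)/((2*J)) = (-109 + J)*(1/(2*J)) = (-109 + J)/(2*J))
F = 80153/5 (F = ((½)*(-109 + 5)/5 - 634) + 16675 = ((½)*(⅕)*(-104) - 634) + 16675 = (-52/5 - 634) + 16675 = -3222/5 + 16675 = 80153/5 ≈ 16031.)
F - S(1 - 60) = 80153/5 - 1*(-215) = 80153/5 + 215 = 81228/5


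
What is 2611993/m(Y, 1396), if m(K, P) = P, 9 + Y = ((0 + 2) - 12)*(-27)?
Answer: 2611993/1396 ≈ 1871.1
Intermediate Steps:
Y = 261 (Y = -9 + ((0 + 2) - 12)*(-27) = -9 + (2 - 12)*(-27) = -9 - 10*(-27) = -9 + 270 = 261)
2611993/m(Y, 1396) = 2611993/1396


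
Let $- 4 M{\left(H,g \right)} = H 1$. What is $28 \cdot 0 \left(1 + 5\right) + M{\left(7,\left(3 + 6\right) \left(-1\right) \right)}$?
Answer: $- \frac{7}{4} \approx -1.75$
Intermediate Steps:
$M{\left(H,g \right)} = - \frac{H}{4}$ ($M{\left(H,g \right)} = - \frac{H 1}{4} = - \frac{H}{4}$)
$28 \cdot 0 \left(1 + 5\right) + M{\left(7,\left(3 + 6\right) \left(-1\right) \right)} = 28 \cdot 0 \left(1 + 5\right) - \frac{7}{4} = 28 \cdot 0 \cdot 6 - \frac{7}{4} = 28 \cdot 0 - \frac{7}{4} = 0 - \frac{7}{4} = - \frac{7}{4}$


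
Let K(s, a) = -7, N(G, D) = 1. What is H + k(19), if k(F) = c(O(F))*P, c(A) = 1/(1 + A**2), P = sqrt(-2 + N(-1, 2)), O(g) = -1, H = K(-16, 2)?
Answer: -7 + I/2 ≈ -7.0 + 0.5*I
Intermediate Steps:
H = -7
P = I (P = sqrt(-2 + 1) = sqrt(-1) = I ≈ 1.0*I)
k(F) = I/2 (k(F) = I/(1 + (-1)**2) = I/(1 + 1) = I/2)
H + k(19) = -7 + I/2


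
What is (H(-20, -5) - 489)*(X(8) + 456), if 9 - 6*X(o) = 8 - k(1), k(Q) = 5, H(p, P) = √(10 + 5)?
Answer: -223473 + 457*√15 ≈ -2.2170e+5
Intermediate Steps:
H(p, P) = √15
X(o) = 1 (X(o) = 3/2 - (8 - 1*5)/6 = 3/2 - (8 - 5)/6 = 3/2 - ⅙*3 = 3/2 - ½ = 1)
(H(-20, -5) - 489)*(X(8) + 456) = (√15 - 489)*(1 + 456) = (-489 + √15)*457 = -223473 + 457*√15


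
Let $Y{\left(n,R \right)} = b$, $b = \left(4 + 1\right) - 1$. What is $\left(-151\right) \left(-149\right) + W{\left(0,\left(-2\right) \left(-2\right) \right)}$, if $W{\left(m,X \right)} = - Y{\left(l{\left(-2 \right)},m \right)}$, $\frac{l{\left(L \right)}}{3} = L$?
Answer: $22495$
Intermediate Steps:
$l{\left(L \right)} = 3 L$
$b = 4$ ($b = 5 - 1 = 4$)
$Y{\left(n,R \right)} = 4$
$W{\left(m,X \right)} = -4$ ($W{\left(m,X \right)} = \left(-1\right) 4 = -4$)
$\left(-151\right) \left(-149\right) + W{\left(0,\left(-2\right) \left(-2\right) \right)} = \left(-151\right) \left(-149\right) - 4 = 22499 - 4 = 22495$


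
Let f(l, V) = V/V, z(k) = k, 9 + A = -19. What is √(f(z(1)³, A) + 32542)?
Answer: √32543 ≈ 180.40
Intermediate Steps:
A = -28 (A = -9 - 19 = -28)
f(l, V) = 1
√(f(z(1)³, A) + 32542) = √(1 + 32542) = √32543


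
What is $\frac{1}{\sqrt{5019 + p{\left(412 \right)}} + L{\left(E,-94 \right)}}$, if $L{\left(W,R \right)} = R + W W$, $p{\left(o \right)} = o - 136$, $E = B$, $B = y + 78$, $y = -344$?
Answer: $\frac{23554}{1664370983} - \frac{\sqrt{5295}}{4993112949} \approx 1.4137 \cdot 10^{-5}$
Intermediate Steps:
$B = -266$ ($B = -344 + 78 = -266$)
$E = -266$
$p{\left(o \right)} = -136 + o$
$L{\left(W,R \right)} = R + W^{2}$
$\frac{1}{\sqrt{5019 + p{\left(412 \right)}} + L{\left(E,-94 \right)}} = \frac{1}{\sqrt{5019 + \left(-136 + 412\right)} - \left(94 - \left(-266\right)^{2}\right)} = \frac{1}{\sqrt{5019 + 276} + \left(-94 + 70756\right)} = \frac{1}{\sqrt{5295} + 70662} = \frac{1}{70662 + \sqrt{5295}}$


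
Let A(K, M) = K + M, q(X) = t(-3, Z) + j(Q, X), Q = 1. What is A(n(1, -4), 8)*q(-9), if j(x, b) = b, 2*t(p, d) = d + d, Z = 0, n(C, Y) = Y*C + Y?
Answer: 0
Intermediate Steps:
n(C, Y) = Y + C*Y (n(C, Y) = C*Y + Y = Y + C*Y)
t(p, d) = d (t(p, d) = (d + d)/2 = (2*d)/2 = d)
q(X) = X (q(X) = 0 + X = X)
A(n(1, -4), 8)*q(-9) = (-4*(1 + 1) + 8)*(-9) = (-4*2 + 8)*(-9) = (-8 + 8)*(-9) = 0*(-9) = 0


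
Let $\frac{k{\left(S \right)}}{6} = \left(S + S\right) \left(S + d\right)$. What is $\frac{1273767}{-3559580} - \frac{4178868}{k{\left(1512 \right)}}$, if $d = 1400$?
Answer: $- \frac{1711977337417}{3918157850880} \approx -0.43693$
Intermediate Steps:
$k{\left(S \right)} = 12 S \left(1400 + S\right)$ ($k{\left(S \right)} = 6 \left(S + S\right) \left(S + 1400\right) = 6 \cdot 2 S \left(1400 + S\right) = 12 S \left(1400 + S\right)$)
$\frac{1273767}{-3559580} - \frac{4178868}{k{\left(1512 \right)}} = \frac{1273767}{-3559580} - \frac{4178868}{12 \cdot 1512 \left(1400 + 1512\right)} = 1273767 \left(- \frac{1}{3559580}\right) - \frac{4178868}{12 \cdot 1512 \cdot 2912} = - \frac{1273767}{3559580} - \frac{4178868}{52835328} = - \frac{1273767}{3559580} - \frac{348239}{4402944} = - \frac{1711977337417}{3918157850880}$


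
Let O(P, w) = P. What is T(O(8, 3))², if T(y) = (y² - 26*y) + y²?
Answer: 6400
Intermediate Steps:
T(y) = -26*y + 2*y²
T(O(8, 3))² = (2*8*(-13 + 8))² = (2*8*(-5))² = (-80)² = 6400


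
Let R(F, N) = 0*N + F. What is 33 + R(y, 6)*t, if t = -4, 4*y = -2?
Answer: 35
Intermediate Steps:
y = -½ (y = (¼)*(-2) = -½ ≈ -0.50000)
R(F, N) = F (R(F, N) = 0 + F = F)
33 + R(y, 6)*t = 33 - ½*(-4) = 33 + 2 = 35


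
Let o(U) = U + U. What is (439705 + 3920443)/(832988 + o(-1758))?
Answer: 1090037/207368 ≈ 5.2565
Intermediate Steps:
o(U) = 2*U
(439705 + 3920443)/(832988 + o(-1758)) = (439705 + 3920443)/(832988 + 2*(-1758)) = 4360148/(832988 - 3516) = 4360148/829472 = 4360148*(1/829472) = 1090037/207368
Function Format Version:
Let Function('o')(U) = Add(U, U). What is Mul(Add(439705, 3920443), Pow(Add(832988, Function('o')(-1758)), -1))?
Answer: Rational(1090037, 207368) ≈ 5.2565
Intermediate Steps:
Function('o')(U) = Mul(2, U)
Mul(Add(439705, 3920443), Pow(Add(832988, Function('o')(-1758)), -1)) = Mul(Add(439705, 3920443), Pow(Add(832988, Mul(2, -1758)), -1)) = Mul(4360148, Pow(Add(832988, -3516), -1)) = Mul(4360148, Pow(829472, -1)) = Mul(4360148, Rational(1, 829472)) = Rational(1090037, 207368)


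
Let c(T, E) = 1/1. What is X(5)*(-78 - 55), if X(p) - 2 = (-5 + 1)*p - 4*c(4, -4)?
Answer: 2926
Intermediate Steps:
c(T, E) = 1
X(p) = -2 - 4*p (X(p) = 2 + ((-5 + 1)*p - 4*1) = 2 + (-4*p - 4) = 2 + (-4 - 4*p) = -2 - 4*p)
X(5)*(-78 - 55) = (-2 - 4*5)*(-78 - 55) = (-2 - 20)*(-133) = -22*(-133) = 2926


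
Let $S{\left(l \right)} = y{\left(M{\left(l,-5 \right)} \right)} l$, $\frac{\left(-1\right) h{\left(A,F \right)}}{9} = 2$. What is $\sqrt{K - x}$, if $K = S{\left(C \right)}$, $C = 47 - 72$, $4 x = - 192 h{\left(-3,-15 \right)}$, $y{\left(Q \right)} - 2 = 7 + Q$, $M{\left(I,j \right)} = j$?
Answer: $2 i \sqrt{241} \approx 31.048 i$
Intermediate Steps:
$h{\left(A,F \right)} = -18$ ($h{\left(A,F \right)} = \left(-9\right) 2 = -18$)
$y{\left(Q \right)} = 9 + Q$ ($y{\left(Q \right)} = 2 + \left(7 + Q\right) = 9 + Q$)
$x = 864$ ($x = \frac{\left(-192\right) \left(-18\right)}{4} = \frac{1}{4} \cdot 3456 = 864$)
$C = -25$
$S{\left(l \right)} = 4 l$ ($S{\left(l \right)} = \left(9 - 5\right) l = 4 l$)
$K = -100$ ($K = 4 \left(-25\right) = -100$)
$\sqrt{K - x} = \sqrt{-100 - 864} = \sqrt{-964} = 2 i \sqrt{241}$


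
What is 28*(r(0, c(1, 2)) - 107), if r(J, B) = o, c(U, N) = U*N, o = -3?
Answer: -3080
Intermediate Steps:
c(U, N) = N*U
r(J, B) = -3
28*(r(0, c(1, 2)) - 107) = 28*(-3 - 107) = 28*(-110) = -3080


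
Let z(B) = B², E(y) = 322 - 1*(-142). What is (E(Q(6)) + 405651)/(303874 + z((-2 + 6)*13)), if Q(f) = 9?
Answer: 406115/306578 ≈ 1.3247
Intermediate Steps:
E(y) = 464 (E(y) = 322 + 142 = 464)
(E(Q(6)) + 405651)/(303874 + z((-2 + 6)*13)) = (464 + 405651)/(303874 + ((-2 + 6)*13)²) = 406115/(303874 + (4*13)²) = 406115/(303874 + 52²) = 406115/(303874 + 2704) = 406115/306578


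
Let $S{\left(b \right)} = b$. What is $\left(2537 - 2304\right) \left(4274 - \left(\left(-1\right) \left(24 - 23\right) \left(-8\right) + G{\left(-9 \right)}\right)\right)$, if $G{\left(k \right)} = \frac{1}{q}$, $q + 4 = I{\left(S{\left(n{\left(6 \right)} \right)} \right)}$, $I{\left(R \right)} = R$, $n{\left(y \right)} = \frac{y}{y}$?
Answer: $\frac{2982167}{3} \approx 9.9406 \cdot 10^{5}$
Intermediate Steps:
$n{\left(y \right)} = 1$
$q = -3$ ($q = -4 + 1 = -3$)
$G{\left(k \right)} = - \frac{1}{3}$ ($G{\left(k \right)} = \frac{1}{-3} = - \frac{1}{3}$)
$\left(2537 - 2304\right) \left(4274 - \left(\left(-1\right) \left(24 - 23\right) \left(-8\right) + G{\left(-9 \right)}\right)\right) = \left(2537 - 2304\right) \left(4274 + \left(\left(24 - 23\right) \left(-8\right) - - \frac{1}{3}\right)\right) = 233 \left(4274 + \left(1 \left(-8\right) + \frac{1}{3}\right)\right) = 233 \left(4274 + \left(-8 + \frac{1}{3}\right)\right) = 233 \left(4274 - \frac{23}{3}\right) = 233 \cdot \frac{12799}{3} = \frac{2982167}{3}$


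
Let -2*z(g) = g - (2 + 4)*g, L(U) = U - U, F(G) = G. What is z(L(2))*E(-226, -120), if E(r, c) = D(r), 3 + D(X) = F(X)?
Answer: 0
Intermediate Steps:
D(X) = -3 + X
L(U) = 0
E(r, c) = -3 + r
z(g) = 5*g/2 (z(g) = -(g - (2 + 4)*g)/2 = -(g - 6*g)/2 = -(-5)*g/2 = 5*g/2)
z(L(2))*E(-226, -120) = ((5/2)*0)*(-3 - 226) = 0*(-229) = 0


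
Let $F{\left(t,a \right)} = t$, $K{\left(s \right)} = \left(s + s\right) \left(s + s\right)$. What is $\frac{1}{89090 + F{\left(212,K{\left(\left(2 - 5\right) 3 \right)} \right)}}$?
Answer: $\frac{1}{89302} \approx 1.1198 \cdot 10^{-5}$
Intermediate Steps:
$K{\left(s \right)} = 4 s^{2}$ ($K{\left(s \right)} = 2 s 2 s = 4 s^{2}$)
$\frac{1}{89090 + F{\left(212,K{\left(\left(2 - 5\right) 3 \right)} \right)}} = \frac{1}{89090 + 212} = \frac{1}{89302}$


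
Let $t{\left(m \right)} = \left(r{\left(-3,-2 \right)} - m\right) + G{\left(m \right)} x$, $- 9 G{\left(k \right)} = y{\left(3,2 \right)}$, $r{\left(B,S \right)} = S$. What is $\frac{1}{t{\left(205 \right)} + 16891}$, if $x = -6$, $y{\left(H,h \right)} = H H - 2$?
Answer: $\frac{3}{50066} \approx 5.9921 \cdot 10^{-5}$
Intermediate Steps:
$y{\left(H,h \right)} = -2 + H^{2}$ ($y{\left(H,h \right)} = H^{2} - 2 = -2 + H^{2}$)
$G{\left(k \right)} = - \frac{7}{9}$ ($G{\left(k \right)} = - \frac{-2 + 3^{2}}{9} = - \frac{-2 + 9}{9} = \left(- \frac{1}{9}\right) 7 = - \frac{7}{9}$)
$t{\left(m \right)} = \frac{8}{3} - m$ ($t{\left(m \right)} = \left(-2 - m\right) - - \frac{14}{3} = \left(-2 - m\right) + \frac{14}{3} = \frac{8}{3} - m$)
$\frac{1}{t{\left(205 \right)} + 16891} = \frac{1}{\left(\frac{8}{3} - 205\right) + 16891} = \frac{1}{- \frac{607}{3} + 16891} = \frac{1}{\frac{50066}{3}} = \frac{3}{50066}$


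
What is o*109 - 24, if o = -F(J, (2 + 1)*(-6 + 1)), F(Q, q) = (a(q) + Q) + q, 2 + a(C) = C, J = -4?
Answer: 3900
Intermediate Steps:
a(C) = -2 + C
F(Q, q) = -2 + Q + 2*q (F(Q, q) = ((-2 + q) + Q) + q = (-2 + Q + q) + q = -2 + Q + 2*q)
o = 36 (o = -(-2 - 4 + 2*((2 + 1)*(-6 + 1))) = -(-2 - 4 + 2*(3*(-5))) = -(-2 - 4 + 2*(-15)) = -(-2 - 4 - 30) = -1*(-36) = 36)
o*109 - 24 = 36*109 - 24 = 3924 - 24 = 3900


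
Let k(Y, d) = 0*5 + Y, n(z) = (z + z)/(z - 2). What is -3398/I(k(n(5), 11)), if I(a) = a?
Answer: -5097/5 ≈ -1019.4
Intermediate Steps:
n(z) = 2*z/(-2 + z) (n(z) = (2*z)/(-2 + z) = 2*z/(-2 + z))
k(Y, d) = Y (k(Y, d) = 0 + Y = Y)
-3398/I(k(n(5), 11)) = -3398/(2*5/(-2 + 5)) = -3398/(2*5/3) = -3398/(2*5*(1/3)) = -3398/10/3 = -3398*3/10 = -5097/5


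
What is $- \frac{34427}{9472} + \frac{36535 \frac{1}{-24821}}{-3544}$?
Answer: $- \frac{378505809741}{104151298816} \approx -3.6342$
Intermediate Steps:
$- \frac{34427}{9472} + \frac{36535 \frac{1}{-24821}}{-3544} = \left(-34427\right) \frac{1}{9472} + 36535 \left(- \frac{1}{24821}\right) \left(- \frac{1}{3544}\right) = - \frac{34427}{9472} - - \frac{36535}{87965624} = - \frac{34427}{9472} + \frac{36535}{87965624} = - \frac{378505809741}{104151298816}$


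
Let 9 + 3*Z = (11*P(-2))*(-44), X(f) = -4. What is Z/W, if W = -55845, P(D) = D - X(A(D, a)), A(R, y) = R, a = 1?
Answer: 977/167535 ≈ 0.0058316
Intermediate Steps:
P(D) = 4 + D (P(D) = D - 1*(-4) = D + 4 = 4 + D)
Z = -977/3 (Z = -3 + ((11*(4 - 2))*(-44))/3 = -3 + ((11*2)*(-44))/3 = -3 + (22*(-44))/3 = -3 + (⅓)*(-968) = -3 - 968/3 = -977/3 ≈ -325.67)
Z/W = -977/3/(-55845) = -977/3*(-1/55845) = 977/167535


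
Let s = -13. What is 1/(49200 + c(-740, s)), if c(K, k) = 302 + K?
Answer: 1/48762 ≈ 2.0508e-5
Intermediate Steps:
1/(49200 + c(-740, s)) = 1/(49200 + (302 - 740)) = 1/(49200 - 438) = 1/48762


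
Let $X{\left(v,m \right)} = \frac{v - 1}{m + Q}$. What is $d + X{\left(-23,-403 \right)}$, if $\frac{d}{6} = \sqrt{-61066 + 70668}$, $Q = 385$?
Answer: $\frac{4}{3} + 6 \sqrt{9602} \approx 589.27$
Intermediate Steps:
$X{\left(v,m \right)} = \frac{-1 + v}{385 + m}$ ($X{\left(v,m \right)} = \frac{v - 1}{m + 385} = \frac{-1 + v}{385 + m}$)
$d = 6 \sqrt{9602}$ ($d = 6 \sqrt{-61066 + 70668} = 6 \sqrt{9602} \approx 587.94$)
$d + X{\left(-23,-403 \right)} = 6 \sqrt{9602} + \frac{-1 - 23}{385 - 403} = 6 \sqrt{9602} + \frac{1}{-18} \left(-24\right) = 6 \sqrt{9602} - - \frac{4}{3} = 6 \sqrt{9602} + \frac{4}{3} = \frac{4}{3} + 6 \sqrt{9602}$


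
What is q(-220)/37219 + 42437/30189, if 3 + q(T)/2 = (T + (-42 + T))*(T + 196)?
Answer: 2277734273/1123604391 ≈ 2.0272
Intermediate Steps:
q(T) = -6 + 2*(-42 + 2*T)*(196 + T) (q(T) = -6 + 2*((T + (-42 + T))*(T + 196)) = -6 + 2*((-42 + 2*T)*(196 + T)) = -6 + 2*(-42 + 2*T)*(196 + T))
q(-220)/37219 + 42437/30189 = (-16470 + 4*(-220)² + 700*(-220))/37219 + 42437/30189 = (-16470 + 4*48400 - 154000)*(1/37219) + 42437*(1/30189) = (-16470 + 193600 - 154000)*(1/37219) + 42437/30189 = 23130*(1/37219) + 42437/30189 = 23130/37219 + 42437/30189 = 2277734273/1123604391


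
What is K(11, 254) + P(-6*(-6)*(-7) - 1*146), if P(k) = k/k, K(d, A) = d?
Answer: 12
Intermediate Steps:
P(k) = 1
K(11, 254) + P(-6*(-6)*(-7) - 1*146) = 11 + 1 = 12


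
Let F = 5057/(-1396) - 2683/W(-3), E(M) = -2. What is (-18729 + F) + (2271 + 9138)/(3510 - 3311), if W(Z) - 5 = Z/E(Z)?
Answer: -68935612699/3611452 ≈ -19088.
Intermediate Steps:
W(Z) = 5 - Z/2 (W(Z) = 5 + Z/(-2) = 5 + Z*(-1/2) = 5 - Z/2)
F = -7556677/18148 (F = 5057/(-1396) - 2683/(5 - 1/2*(-3)) = 5057*(-1/1396) - 2683/(5 + 3/2) = -5057/1396 - 2683/13/2 = -5057/1396 - 2683*2/13 = -5057/1396 - 5366/13 = -7556677/18148 ≈ -416.39)
(-18729 + F) + (2271 + 9138)/(3510 - 3311) = (-18729 - 7556677/18148) + (2271 + 9138)/(3510 - 3311) = -347450569/18148 + 11409/199 = -68935612699/3611452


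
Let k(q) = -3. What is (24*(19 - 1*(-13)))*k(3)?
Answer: -2304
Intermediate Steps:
(24*(19 - 1*(-13)))*k(3) = (24*(19 - 1*(-13)))*(-3) = (24*(19 + 13))*(-3) = (24*32)*(-3) = 768*(-3) = -2304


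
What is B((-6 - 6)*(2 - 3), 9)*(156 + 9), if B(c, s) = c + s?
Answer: 3465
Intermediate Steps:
B((-6 - 6)*(2 - 3), 9)*(156 + 9) = ((-6 - 6)*(2 - 3) + 9)*(156 + 9) = (-12*(-1) + 9)*165 = (12 + 9)*165 = 21*165 = 3465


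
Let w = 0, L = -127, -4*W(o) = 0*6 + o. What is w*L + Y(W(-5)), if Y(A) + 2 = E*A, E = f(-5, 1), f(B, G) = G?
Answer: -¾ ≈ -0.75000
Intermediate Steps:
W(o) = -o/4 (W(o) = -(0*6 + o)/4 = -(0 + o)/4 = -o/4)
E = 1
Y(A) = -2 + A (Y(A) = -2 + 1*A = -2 + A)
w*L + Y(W(-5)) = 0*(-127) + (-2 - ¼*(-5)) = 0 + (-2 + 5/4) = 0 - ¾ = -¾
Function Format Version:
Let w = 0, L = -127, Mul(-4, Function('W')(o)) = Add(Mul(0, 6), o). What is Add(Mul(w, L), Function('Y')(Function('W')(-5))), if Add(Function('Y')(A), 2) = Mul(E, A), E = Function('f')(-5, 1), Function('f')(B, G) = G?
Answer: Rational(-3, 4) ≈ -0.75000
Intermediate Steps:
Function('W')(o) = Mul(Rational(-1, 4), o) (Function('W')(o) = Mul(Rational(-1, 4), Add(Mul(0, 6), o)) = Mul(Rational(-1, 4), Add(0, o)) = Mul(Rational(-1, 4), o))
E = 1
Function('Y')(A) = Add(-2, A) (Function('Y')(A) = Add(-2, Mul(1, A)) = Add(-2, A))
Add(Mul(w, L), Function('Y')(Function('W')(-5))) = Add(Mul(0, -127), Add(-2, Mul(Rational(-1, 4), -5))) = Add(0, Add(-2, Rational(5, 4))) = Add(0, Rational(-3, 4)) = Rational(-3, 4)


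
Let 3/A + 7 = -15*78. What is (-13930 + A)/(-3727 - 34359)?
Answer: 16395613/44827222 ≈ 0.36575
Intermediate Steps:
A = -3/1177 (A = 3/(-7 - 15*78) = 3/(-7 - 1170) = 3/(-1177) = 3*(-1/1177) = -3/1177 ≈ -0.0025489)
(-13930 + A)/(-3727 - 34359) = (-13930 - 3/1177)/(-3727 - 34359) = -16395613/1177/(-38086) = -16395613/1177*(-1/38086) = 16395613/44827222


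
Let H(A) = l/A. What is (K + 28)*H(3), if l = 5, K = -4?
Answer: 40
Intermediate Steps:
H(A) = 5/A
(K + 28)*H(3) = (-4 + 28)*(5/3) = 24*(5*(⅓)) = 24*(5/3) = 40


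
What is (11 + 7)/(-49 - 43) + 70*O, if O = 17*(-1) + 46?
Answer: 93371/46 ≈ 2029.8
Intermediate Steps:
O = 29 (O = -17 + 46 = 29)
(11 + 7)/(-49 - 43) + 70*O = (11 + 7)/(-49 - 43) + 70*29 = 18/(-92) + 2030 = 18*(-1/92) + 2030 = -9/46 + 2030 = 93371/46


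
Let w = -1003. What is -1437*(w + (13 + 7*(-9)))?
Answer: 1513161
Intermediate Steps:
-1437*(w + (13 + 7*(-9))) = -1437*(-1003 + (13 + 7*(-9))) = -1437*(-1003 + (13 - 63)) = -1437*(-1003 - 50) = -1437*(-1053) = 1513161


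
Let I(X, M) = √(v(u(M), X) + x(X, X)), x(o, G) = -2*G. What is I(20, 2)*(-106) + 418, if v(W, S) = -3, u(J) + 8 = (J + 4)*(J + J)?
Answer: 418 - 106*I*√43 ≈ 418.0 - 695.09*I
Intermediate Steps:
u(J) = -8 + 2*J*(4 + J) (u(J) = -8 + (J + 4)*(J + J) = -8 + (4 + J)*(2*J) = -8 + 2*J*(4 + J))
I(X, M) = √(-3 - 2*X)
I(20, 2)*(-106) + 418 = √(-3 - 2*20)*(-106) + 418 = √(-3 - 40)*(-106) + 418 = √(-43)*(-106) + 418 = (I*√43)*(-106) + 418 = -106*I*√43 + 418 = 418 - 106*I*√43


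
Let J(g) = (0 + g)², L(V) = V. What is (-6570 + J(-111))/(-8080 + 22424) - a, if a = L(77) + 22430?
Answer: -322834657/14344 ≈ -22507.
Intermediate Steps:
J(g) = g²
a = 22507 (a = 77 + 22430 = 22507)
(-6570 + J(-111))/(-8080 + 22424) - a = (-6570 + (-111)²)/(-8080 + 22424) - 1*22507 = (-6570 + 12321)/14344 - 22507 = 5751*(1/14344) - 22507 = 5751/14344 - 22507 = -322834657/14344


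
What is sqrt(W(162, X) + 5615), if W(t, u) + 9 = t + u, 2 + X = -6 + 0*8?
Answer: 24*sqrt(10) ≈ 75.895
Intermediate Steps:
X = -8 (X = -2 + (-6 + 0*8) = -2 + (-6 + 0) = -2 - 6 = -8)
W(t, u) = -9 + t + u (W(t, u) = -9 + (t + u) = -9 + t + u)
sqrt(W(162, X) + 5615) = sqrt((-9 + 162 - 8) + 5615) = sqrt(145 + 5615) = sqrt(5760) = 24*sqrt(10)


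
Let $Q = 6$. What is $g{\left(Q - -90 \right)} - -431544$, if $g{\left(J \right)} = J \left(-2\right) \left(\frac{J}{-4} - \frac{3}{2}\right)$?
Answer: $436440$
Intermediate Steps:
$g{\left(J \right)} = - 2 J \left(- \frac{3}{2} - \frac{J}{4}\right)$ ($g{\left(J \right)} = - 2 J \left(J \left(- \frac{1}{4}\right) - \frac{3}{2}\right) = - 2 J \left(- \frac{J}{4} - \frac{3}{2}\right) = - 2 J \left(- \frac{3}{2} - \frac{J}{4}\right)$)
$g{\left(Q - -90 \right)} - -431544 = \frac{\left(6 - -90\right) \left(6 + \left(6 - -90\right)\right)}{2} - -431544 = \frac{\left(6 + 90\right) \left(6 + \left(6 + 90\right)\right)}{2} + 431544 = \frac{1}{2} \cdot 96 \left(6 + 96\right) + 431544 = \frac{1}{2} \cdot 96 \cdot 102 + 431544 = 4896 + 431544 = 436440$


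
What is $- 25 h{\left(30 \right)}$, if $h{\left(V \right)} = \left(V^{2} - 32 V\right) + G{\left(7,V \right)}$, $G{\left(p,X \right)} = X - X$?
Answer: $1500$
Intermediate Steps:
$G{\left(p,X \right)} = 0$
$h{\left(V \right)} = V^{2} - 32 V$ ($h{\left(V \right)} = \left(V^{2} - 32 V\right) + 0 = V^{2} - 32 V$)
$- 25 h{\left(30 \right)} = - 25 \cdot 30 \left(-32 + 30\right) = - 25 \cdot 30 \left(-2\right) = \left(-25\right) \left(-60\right) = 1500$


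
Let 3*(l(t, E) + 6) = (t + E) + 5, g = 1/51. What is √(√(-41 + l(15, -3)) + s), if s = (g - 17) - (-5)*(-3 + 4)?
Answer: √(-31161 + 1734*I*√93)/51 ≈ 0.8989 + 3.5761*I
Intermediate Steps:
g = 1/51 ≈ 0.019608
l(t, E) = -13/3 + E/3 + t/3 (l(t, E) = -6 + ((t + E) + 5)/3 = -6 + ((E + t) + 5)/3 = -6 + (5 + E + t)/3 = -6 + (5/3 + E/3 + t/3) = -13/3 + E/3 + t/3)
s = -611/51 (s = (1/51 - 17) - (-5)*(-3 + 4) = -866/51 - (-5) = -866/51 - 1*(-5) = -866/51 + 5 = -611/51 ≈ -11.980)
√(√(-41 + l(15, -3)) + s) = √(√(-41 + (-13/3 + (⅓)*(-3) + (⅓)*15)) - 611/51) = √(√(-41 + (-13/3 - 1 + 5)) - 611/51) = √(√(-41 - ⅓) - 611/51) = √(√(-124/3) - 611/51) = √(2*I*√93/3 - 611/51) = √(-611/51 + 2*I*√93/3)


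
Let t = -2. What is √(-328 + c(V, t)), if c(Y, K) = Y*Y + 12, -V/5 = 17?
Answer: 7*√141 ≈ 83.120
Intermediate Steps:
V = -85 (V = -5*17 = -85)
c(Y, K) = 12 + Y² (c(Y, K) = Y² + 12 = 12 + Y²)
√(-328 + c(V, t)) = √(-328 + (12 + (-85)²)) = √(-328 + (12 + 7225)) = √(-328 + 7237) = √6909 = 7*√141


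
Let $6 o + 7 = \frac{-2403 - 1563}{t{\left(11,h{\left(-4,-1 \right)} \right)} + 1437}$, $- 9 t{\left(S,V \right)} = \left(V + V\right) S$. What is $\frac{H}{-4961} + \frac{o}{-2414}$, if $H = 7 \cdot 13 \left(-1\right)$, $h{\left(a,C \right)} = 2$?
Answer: $\frac{17612943353}{926140693236} \approx 0.019018$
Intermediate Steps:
$t{\left(S,V \right)} = - \frac{2 S V}{9}$ ($t{\left(S,V \right)} = - \frac{\left(V + V\right) S}{9} = - \frac{2 V S}{9} = - \frac{2 S V}{9}$)
$H = -91$ ($H = 91 \left(-1\right) = -91$)
$o = - \frac{125917}{77334}$ ($o = - \frac{7}{6} + \frac{\left(-2403 - 1563\right) \frac{1}{\left(- \frac{2}{9}\right) 11 \cdot 2 + 1437}}{6} = - \frac{7}{6} + \frac{\left(-3966\right) \frac{1}{- \frac{44}{9} + 1437}}{6} = - \frac{7}{6} + \frac{\left(-3966\right) \frac{1}{\frac{12889}{9}}}{6} = - \frac{7}{6} + \frac{\left(-3966\right) \frac{9}{12889}}{6} = - \frac{7}{6} + \frac{1}{6} \left(- \frac{35694}{12889}\right) = - \frac{7}{6} - \frac{5949}{12889} = - \frac{125917}{77334} \approx -1.6282$)
$\frac{H}{-4961} + \frac{o}{-2414} = - \frac{91}{-4961} - \frac{125917}{77334 \left(-2414\right)} = \left(-91\right) \left(- \frac{1}{4961}\right) - - \frac{125917}{186684276} = \frac{91}{4961} + \frac{125917}{186684276} = \frac{17612943353}{926140693236}$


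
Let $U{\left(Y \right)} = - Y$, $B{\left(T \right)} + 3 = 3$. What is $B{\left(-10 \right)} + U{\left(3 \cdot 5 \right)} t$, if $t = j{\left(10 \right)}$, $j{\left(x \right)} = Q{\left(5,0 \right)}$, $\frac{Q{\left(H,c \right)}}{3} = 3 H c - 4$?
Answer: $180$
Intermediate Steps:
$B{\left(T \right)} = 0$ ($B{\left(T \right)} = -3 + 3 = 0$)
$Q{\left(H,c \right)} = -12 + 9 H c$ ($Q{\left(H,c \right)} = 3 \left(3 H c - 4\right) = 3 \left(-4 + 3 H c\right) = -12 + 9 H c$)
$j{\left(x \right)} = -12$ ($j{\left(x \right)} = -12 + 9 \cdot 5 \cdot 0 = -12 + 0 = -12$)
$t = -12$
$B{\left(-10 \right)} + U{\left(3 \cdot 5 \right)} t = 0 + - 3 \cdot 5 \left(-12\right) = 0 + \left(-1\right) 15 \left(-12\right) = 0 - -180 = 0 + 180 = 180$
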